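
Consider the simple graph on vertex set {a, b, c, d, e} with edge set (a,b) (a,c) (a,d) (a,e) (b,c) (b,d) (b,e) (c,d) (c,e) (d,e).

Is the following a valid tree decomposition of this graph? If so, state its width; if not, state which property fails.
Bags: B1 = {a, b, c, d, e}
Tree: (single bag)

Checking the three conditions: (i) the bags cover all of {a, b, c, d, e}; (ii) for each edge, some bag contains both endpoints; (iii) the bags containing any fixed vertex form a subtree. All hold, so the decomposition is valid with width 5 − 1 = 4.

Yes; width 4.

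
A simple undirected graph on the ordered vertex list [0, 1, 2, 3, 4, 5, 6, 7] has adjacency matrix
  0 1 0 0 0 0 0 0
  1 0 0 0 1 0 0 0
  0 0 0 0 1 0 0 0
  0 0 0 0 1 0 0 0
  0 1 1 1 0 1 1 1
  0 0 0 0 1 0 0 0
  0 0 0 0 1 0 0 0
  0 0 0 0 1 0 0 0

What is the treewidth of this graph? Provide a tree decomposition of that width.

Every bag has size at most 2, so the width is 2 − 1 = 1 and tw(G) ≤ 1. G has an edge, so its treewidth is at least 1. Combining the bounds, tw(G) = 1.

Treewidth 1.
One such decomposition:
Bags: B1 = {4, 5}  B2 = {3, 4}  B3 = {2, 4}  B4 = {1, 4}  B5 = {4, 7}  B6 = {0, 1}  B7 = {4, 6}
Tree: B1–B2, B1–B3, B2–B4, B3–B5, B4–B6, B4–B7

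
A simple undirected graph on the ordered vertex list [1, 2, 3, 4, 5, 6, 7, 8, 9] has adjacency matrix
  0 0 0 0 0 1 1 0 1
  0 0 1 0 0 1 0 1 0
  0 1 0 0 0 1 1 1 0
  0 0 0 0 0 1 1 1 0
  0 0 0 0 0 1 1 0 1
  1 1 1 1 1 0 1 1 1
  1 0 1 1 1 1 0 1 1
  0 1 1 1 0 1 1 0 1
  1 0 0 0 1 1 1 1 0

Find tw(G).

3

A width-3 tree decomposition is:
Bags: B1 = {1, 6, 7, 9}  B2 = {6, 7, 8, 9}  B3 = {3, 6, 7, 8}  B4 = {4, 6, 7, 8}  B5 = {5, 6, 7, 9}  B6 = {2, 3, 6, 8}
Tree: B1–B2, B2–B3, B3–B4, B1–B5, B3–B6
Each bag holds 4 vertices, so the decomposition has width 3, which upper-bounds the treewidth. Conversely, {2, 3, 6, 8} is a clique of size 4, and the vertices of any clique must share a bag in every tree decomposition; so some bag has ≥ 4 vertices and tw(G) ≥ 3. Therefore the treewidth is 3.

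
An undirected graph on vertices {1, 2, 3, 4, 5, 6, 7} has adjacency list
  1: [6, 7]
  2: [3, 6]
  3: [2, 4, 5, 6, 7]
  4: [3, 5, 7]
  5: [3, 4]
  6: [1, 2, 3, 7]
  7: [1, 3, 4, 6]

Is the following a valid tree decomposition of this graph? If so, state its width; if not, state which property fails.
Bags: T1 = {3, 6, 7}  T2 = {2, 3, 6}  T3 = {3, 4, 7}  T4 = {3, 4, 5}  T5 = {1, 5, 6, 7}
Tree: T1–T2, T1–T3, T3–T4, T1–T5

A tree decomposition must satisfy three properties: every vertex lies in some bag; for every edge, both endpoints lie together in some bag; and for every vertex, the bags containing it form a connected subtree. Here bags containing vertex 5 are not connected in the tree, so the decomposition is invalid.

No — bags containing vertex 5 are not connected in the tree.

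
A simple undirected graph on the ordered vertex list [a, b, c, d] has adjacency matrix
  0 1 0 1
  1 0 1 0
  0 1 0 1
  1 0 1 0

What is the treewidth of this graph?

A width-2 tree decomposition is:
Bags: B1 = {a, b, c}  B2 = {a, c, d}
Tree: B1–B2
The largest bag has 3 vertices, giving width 2; this decomposition certifies tw(G) ≤ 2. Since c–b–a–d–c is a cycle in G, G is not acyclic. Forests are exactly the graphs of treewidth ≤ 1, so tw(G) ≥ 2. Combining the bounds, tw(G) = 2.

2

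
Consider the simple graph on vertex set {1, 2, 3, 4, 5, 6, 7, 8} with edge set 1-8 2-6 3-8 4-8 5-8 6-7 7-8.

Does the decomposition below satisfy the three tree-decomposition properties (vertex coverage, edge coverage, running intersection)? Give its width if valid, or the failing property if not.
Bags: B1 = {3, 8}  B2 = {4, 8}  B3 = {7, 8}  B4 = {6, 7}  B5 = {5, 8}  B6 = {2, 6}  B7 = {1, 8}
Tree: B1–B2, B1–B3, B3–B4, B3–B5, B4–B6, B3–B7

Vertex coverage: the bags together contain {1, 2, 3, 4, 5, 6, 7, 8}, the full vertex set. Edge coverage: each edge of G has both endpoints in at least one bag. Running intersection: for every vertex, the bags containing it form a connected subtree. All three properties hold, so this is a valid tree decomposition of width max|bag| − 1 = 1, and hence tw(G) ≤ 1.

Yes; width 1.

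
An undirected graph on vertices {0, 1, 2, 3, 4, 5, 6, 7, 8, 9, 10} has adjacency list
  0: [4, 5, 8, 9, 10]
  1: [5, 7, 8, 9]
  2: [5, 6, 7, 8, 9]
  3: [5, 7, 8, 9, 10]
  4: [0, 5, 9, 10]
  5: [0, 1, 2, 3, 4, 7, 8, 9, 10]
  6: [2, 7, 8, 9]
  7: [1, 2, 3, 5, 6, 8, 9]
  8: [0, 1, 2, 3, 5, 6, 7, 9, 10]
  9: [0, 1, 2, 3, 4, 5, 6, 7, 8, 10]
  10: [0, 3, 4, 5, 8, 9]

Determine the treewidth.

4

A width-4 tree decomposition is:
Bags: B1 = {3, 5, 7, 8, 9}  B2 = {2, 5, 7, 8, 9}  B3 = {3, 5, 8, 9, 10}  B4 = {0, 5, 8, 9, 10}  B5 = {1, 5, 7, 8, 9}  B6 = {0, 4, 5, 9, 10}  B7 = {2, 6, 7, 8, 9}
Tree: B1–B2, B1–B3, B3–B4, B2–B5, B4–B6, B2–B7
Every bag has size at most 5, so the width is 5 − 1 = 4 and tw(G) ≤ 4. For the lower bound, the 5 vertices {0, 5, 8, 9, 10} are pairwise adjacent, and any tree decomposition puts a clique entirely inside one bag — forcing width ≥ 4. Therefore the treewidth is 4.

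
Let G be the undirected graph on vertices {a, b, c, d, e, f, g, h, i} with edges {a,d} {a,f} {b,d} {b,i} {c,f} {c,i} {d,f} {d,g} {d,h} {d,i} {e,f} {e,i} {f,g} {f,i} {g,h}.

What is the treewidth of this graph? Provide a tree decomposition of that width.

Treewidth 2.
One such decomposition:
Bags: B1 = {d, f, g}  B2 = {d, f, i}  B3 = {b, d, i}  B4 = {e, f, i}  B5 = {a, d, f}  B6 = {c, f, i}  B7 = {d, g, h}
Tree: B1–B2, B2–B3, B2–B4, B2–B5, B2–B6, B1–B7

Each bag holds 3 vertices, so the decomposition has width 2, which upper-bounds the treewidth. On the other hand G contains the 3-clique {d, g, h}. A clique must lie in a single bag of any decomposition, so no decomposition can have width below 2. Therefore the treewidth is 2.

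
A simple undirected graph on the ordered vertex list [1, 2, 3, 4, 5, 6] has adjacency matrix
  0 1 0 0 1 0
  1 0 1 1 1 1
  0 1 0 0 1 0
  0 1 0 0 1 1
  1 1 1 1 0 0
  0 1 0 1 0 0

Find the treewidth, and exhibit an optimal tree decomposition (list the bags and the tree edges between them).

Each bag holds 3 vertices, so the decomposition has width 2, which upper-bounds the treewidth. Conversely, {1, 2, 5} is a clique of size 3, and the vertices of any clique must share a bag in every tree decomposition; so some bag has ≥ 3 vertices and tw(G) ≥ 2. Hence tw(G) = 2 exactly.

Treewidth 2.
Bags: B1 = {2, 4, 5}  B2 = {2, 3, 5}  B3 = {2, 4, 6}  B4 = {1, 2, 5}
Tree: B1–B2, B1–B3, B2–B4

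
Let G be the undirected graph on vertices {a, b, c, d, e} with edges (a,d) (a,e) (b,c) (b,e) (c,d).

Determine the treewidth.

2

A width-2 tree decomposition is:
Bags: B1 = {a, d, e}  B2 = {b, d, e}  B3 = {b, c, d}
Tree: B1–B2, B2–B3
Every bag has size at most 3, so the width is 3 − 1 = 2 and tw(G) ≤ 2. The edges d–a–e–b–c–d form a cycle, so G is not a tree and its treewidth is at least 2. Hence tw(G) = 2 exactly.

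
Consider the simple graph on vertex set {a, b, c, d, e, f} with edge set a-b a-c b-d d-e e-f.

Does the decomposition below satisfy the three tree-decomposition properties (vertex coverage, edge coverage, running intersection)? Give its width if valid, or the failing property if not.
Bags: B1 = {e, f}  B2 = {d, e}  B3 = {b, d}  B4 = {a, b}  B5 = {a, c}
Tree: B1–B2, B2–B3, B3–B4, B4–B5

Vertex coverage: the bags together contain {a, b, c, d, e, f}, the full vertex set. Edge coverage: each edge of G has both endpoints in at least one bag. Running intersection: for every vertex, the bags containing it form a connected subtree. All three properties hold, so this is a valid tree decomposition of width max|bag| − 1 = 1, and hence tw(G) ≤ 1.

Yes; width 1.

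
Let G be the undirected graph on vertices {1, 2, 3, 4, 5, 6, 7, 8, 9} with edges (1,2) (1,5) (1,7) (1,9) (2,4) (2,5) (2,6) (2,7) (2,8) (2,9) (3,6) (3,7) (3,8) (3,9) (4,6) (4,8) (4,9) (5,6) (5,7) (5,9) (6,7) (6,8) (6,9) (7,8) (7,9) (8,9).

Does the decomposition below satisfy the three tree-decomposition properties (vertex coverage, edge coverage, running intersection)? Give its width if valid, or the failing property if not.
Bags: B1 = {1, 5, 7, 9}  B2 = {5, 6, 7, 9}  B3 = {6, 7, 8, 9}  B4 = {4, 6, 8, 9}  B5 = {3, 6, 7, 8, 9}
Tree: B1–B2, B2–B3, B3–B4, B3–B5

No — vertex 2 appears in no bag.

A tree decomposition must satisfy three properties: every vertex lies in some bag; for every edge, both endpoints lie together in some bag; and for every vertex, the bags containing it form a connected subtree. Here vertex 2 appears in no bag, so the decomposition is invalid.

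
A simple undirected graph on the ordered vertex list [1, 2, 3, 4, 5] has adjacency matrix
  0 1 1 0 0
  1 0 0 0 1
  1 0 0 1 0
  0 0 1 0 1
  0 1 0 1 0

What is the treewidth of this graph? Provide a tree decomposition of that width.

The largest bag has 3 vertices, giving width 2; this decomposition certifies tw(G) ≤ 2. The edges 1–3–4–5–2–1 form a cycle, so G is not a tree and its treewidth is at least 2. Combining the bounds, tw(G) = 2.

Treewidth 2.
Bags: B1 = {1, 3, 4}  B2 = {1, 4, 5}  B3 = {1, 2, 5}
Tree: B1–B2, B2–B3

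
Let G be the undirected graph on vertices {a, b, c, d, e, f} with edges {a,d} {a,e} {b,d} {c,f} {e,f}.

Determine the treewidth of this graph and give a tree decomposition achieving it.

Each bag holds 2 vertices, so the decomposition has width 1, which upper-bounds the treewidth. G has an edge, so its treewidth is at least 1. Hence tw(G) = 1 exactly.

Treewidth 1.
One optimal decomposition is:
Bags: B1 = {c, f}  B2 = {e, f}  B3 = {a, e}  B4 = {a, d}  B5 = {b, d}
Tree: B1–B2, B2–B3, B3–B4, B4–B5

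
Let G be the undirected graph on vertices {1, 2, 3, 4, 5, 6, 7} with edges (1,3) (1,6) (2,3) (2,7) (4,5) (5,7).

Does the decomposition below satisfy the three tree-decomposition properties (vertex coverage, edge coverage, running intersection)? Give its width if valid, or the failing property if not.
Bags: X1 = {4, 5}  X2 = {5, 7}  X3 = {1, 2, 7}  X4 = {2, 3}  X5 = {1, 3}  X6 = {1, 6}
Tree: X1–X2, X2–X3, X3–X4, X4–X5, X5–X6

A tree decomposition must satisfy three properties: every vertex lies in some bag; for every edge, both endpoints lie together in some bag; and for every vertex, the bags containing it form a connected subtree. Here bags containing vertex 1 are not connected in the tree, so the decomposition is invalid.

No — bags containing vertex 1 are not connected in the tree.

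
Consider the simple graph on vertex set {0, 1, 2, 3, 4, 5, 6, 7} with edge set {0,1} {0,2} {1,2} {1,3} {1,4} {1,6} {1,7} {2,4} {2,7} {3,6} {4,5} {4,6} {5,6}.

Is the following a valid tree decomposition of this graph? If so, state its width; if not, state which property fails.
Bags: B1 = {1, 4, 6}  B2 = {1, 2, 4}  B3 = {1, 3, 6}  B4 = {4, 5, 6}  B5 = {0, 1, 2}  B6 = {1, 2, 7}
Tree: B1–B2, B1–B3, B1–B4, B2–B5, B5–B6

Checking the three conditions: (i) the bags cover all of {0, 1, 2, 3, 4, 5, 6, 7}; (ii) for each edge, some bag contains both endpoints; (iii) the bags containing any fixed vertex form a subtree. All hold, so the decomposition is valid with width 3 − 1 = 2.

Yes; width 2.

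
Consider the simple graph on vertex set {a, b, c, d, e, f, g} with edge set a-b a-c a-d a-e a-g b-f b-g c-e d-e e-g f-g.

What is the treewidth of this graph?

A width-2 tree decomposition is:
Bags: B1 = {a, e, g}  B2 = {a, b, g}  B3 = {a, c, e}  B4 = {a, d, e}  B5 = {b, f, g}
Tree: B1–B2, B1–B3, B1–B4, B2–B5
Each bag holds 3 vertices, so the decomposition has width 2, which upper-bounds the treewidth. On the other hand G contains the 3-clique {a, e, g}. A clique must lie in a single bag of any decomposition, so no decomposition can have width below 2. Hence tw(G) = 2 exactly.

2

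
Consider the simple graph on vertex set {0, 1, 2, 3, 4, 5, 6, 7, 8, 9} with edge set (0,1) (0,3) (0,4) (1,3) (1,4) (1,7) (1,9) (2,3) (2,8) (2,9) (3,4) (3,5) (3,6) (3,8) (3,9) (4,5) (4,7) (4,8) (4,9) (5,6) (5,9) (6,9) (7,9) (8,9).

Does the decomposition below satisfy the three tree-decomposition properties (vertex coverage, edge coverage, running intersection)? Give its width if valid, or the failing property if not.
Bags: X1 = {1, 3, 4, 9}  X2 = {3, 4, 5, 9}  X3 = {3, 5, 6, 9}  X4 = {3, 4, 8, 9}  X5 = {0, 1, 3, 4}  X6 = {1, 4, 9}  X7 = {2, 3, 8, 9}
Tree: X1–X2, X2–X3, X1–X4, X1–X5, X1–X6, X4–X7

No — vertex 7 appears in no bag.

A tree decomposition must satisfy three properties: every vertex lies in some bag; for every edge, both endpoints lie together in some bag; and for every vertex, the bags containing it form a connected subtree. Here vertex 7 appears in no bag, so the decomposition is invalid.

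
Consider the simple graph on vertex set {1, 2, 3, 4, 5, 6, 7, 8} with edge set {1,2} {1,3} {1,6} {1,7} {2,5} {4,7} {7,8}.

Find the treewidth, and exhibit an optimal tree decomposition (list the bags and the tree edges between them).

Each bag holds 2 vertices, so the decomposition has width 1, which upper-bounds the treewidth. G has an edge, so its treewidth is at least 1. Therefore the treewidth is 1.

Treewidth 1.
One optimal decomposition is:
Bags: B1 = {1, 7}  B2 = {4, 7}  B3 = {1, 6}  B4 = {1, 2}  B5 = {1, 3}  B6 = {7, 8}  B7 = {2, 5}
Tree: B1–B2, B1–B3, B1–B4, B1–B5, B2–B6, B4–B7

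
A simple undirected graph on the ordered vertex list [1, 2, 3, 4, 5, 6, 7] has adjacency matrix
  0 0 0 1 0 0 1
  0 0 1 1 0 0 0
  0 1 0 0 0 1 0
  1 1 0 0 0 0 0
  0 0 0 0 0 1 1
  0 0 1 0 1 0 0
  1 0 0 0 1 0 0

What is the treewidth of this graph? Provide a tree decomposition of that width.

Treewidth 2.
Bags: B1 = {2, 3, 4}  B2 = {1, 3, 4}  B3 = {1, 3, 7}  B4 = {3, 5, 7}  B5 = {3, 5, 6}
Tree: B1–B2, B2–B3, B3–B4, B4–B5

Each bag holds 3 vertices, so the decomposition has width 2, which upper-bounds the treewidth. For the lower bound, G contains the cycle 3–2–4–1–7–5–6–3, so G is not a forest; only forests have treewidth ≤ 1, hence tw(G) ≥ 2. Therefore the treewidth is 2.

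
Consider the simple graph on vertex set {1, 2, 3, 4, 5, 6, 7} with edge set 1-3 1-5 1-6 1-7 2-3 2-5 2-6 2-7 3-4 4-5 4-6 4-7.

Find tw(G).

3

A width-3 tree decomposition is:
Bags: B1 = {1, 2, 4, 6}  B2 = {1, 2, 4, 7}  B3 = {1, 2, 3, 4}  B4 = {1, 2, 4, 5}
Tree: B1–B2, B2–B3, B3–B4
Each bag holds 4 vertices, so the decomposition has width 3, which upper-bounds the treewidth. For the lower bound: the 4 vertex sets {1,6}, {4,7}, {2}, {3} are disjoint, each induces a connected subgraph, and every pair is joined by at least one edge of G. Contracting each set to a single vertex therefore yields K_{4} as a minor, and since treewidth is minor-monotone, tw(G) ≥ tw(K_{4}) = 3. Therefore the treewidth is 3.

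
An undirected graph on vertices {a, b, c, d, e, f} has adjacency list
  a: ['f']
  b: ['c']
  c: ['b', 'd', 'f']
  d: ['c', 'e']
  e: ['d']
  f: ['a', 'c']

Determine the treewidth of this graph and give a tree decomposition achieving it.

Each bag holds 2 vertices, so the decomposition has width 1, which upper-bounds the treewidth. G has an edge, so its treewidth is at least 1. Hence tw(G) = 1 exactly.

Treewidth 1.
Bags: B1 = {c, f}  B2 = {b, c}  B3 = {c, d}  B4 = {d, e}  B5 = {a, f}
Tree: B1–B2, B1–B3, B3–B4, B1–B5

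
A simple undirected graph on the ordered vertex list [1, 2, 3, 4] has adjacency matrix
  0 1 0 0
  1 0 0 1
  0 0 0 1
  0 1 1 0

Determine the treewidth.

1

A width-1 tree decomposition is:
Bags: B1 = {2, 4}  B2 = {3, 4}  B3 = {1, 2}
Tree: B1–B2, B1–B3
Every bag has size at most 2, so the width is 2 − 1 = 1 and tw(G) ≤ 1. Any graph with an edge has treewidth ≥ 1, and G has the edge 2–4. Hence tw(G) = 1 exactly.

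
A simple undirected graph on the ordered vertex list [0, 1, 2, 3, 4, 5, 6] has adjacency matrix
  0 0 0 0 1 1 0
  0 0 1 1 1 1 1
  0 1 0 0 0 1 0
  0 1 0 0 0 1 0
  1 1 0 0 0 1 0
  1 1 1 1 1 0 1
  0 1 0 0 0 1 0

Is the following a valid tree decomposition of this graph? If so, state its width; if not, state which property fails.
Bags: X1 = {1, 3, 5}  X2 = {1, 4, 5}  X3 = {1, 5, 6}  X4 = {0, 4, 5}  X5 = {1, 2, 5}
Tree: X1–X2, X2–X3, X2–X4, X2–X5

Yes; width 2.

Vertex coverage: the bags together contain {0, 1, 2, 3, 4, 5, 6}, the full vertex set. Edge coverage: each edge of G has both endpoints in at least one bag. Running intersection: for every vertex, the bags containing it form a connected subtree. All three properties hold, so this is a valid tree decomposition of width max|bag| − 1 = 2, and hence tw(G) ≤ 2.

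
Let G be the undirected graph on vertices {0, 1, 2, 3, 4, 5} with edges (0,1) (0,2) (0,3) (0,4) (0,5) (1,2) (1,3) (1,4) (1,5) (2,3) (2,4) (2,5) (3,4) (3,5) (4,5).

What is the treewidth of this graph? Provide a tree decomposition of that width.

With just one bag of size 6, the width is 6 − 1 = 5, so tw(G) ≤ 5. Conversely, {0, 1, 2, 3, 4, 5} is a clique of size 6, and the vertices of any clique must share a bag in every tree decomposition; so some bag has ≥ 6 vertices and tw(G) ≥ 5. The upper and lower bounds meet at 5, so that is the treewidth.

Treewidth 5.
Bags: B1 = {0, 1, 2, 3, 4, 5}
Tree: (single bag)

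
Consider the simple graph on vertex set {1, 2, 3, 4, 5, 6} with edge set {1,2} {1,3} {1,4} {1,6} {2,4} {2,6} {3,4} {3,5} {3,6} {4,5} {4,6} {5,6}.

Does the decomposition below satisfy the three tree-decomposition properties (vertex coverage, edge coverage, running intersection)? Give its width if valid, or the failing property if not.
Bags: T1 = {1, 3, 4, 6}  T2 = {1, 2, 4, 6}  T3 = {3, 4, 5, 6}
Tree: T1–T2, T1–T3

Yes; width 3.

Vertex coverage: the bags together contain {1, 2, 3, 4, 5, 6}, the full vertex set. Edge coverage: each edge of G has both endpoints in at least one bag. Running intersection: for every vertex, the bags containing it form a connected subtree. All three properties hold, so this is a valid tree decomposition of width max|bag| − 1 = 3, and hence tw(G) ≤ 3.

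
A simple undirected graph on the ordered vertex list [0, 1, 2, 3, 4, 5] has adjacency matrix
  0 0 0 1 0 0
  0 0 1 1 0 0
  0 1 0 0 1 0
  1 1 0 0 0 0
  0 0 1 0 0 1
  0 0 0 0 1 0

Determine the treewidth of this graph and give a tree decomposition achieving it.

Treewidth 1.
Bags: B1 = {4, 5}  B2 = {2, 4}  B3 = {1, 2}  B4 = {1, 3}  B5 = {0, 3}
Tree: B1–B2, B2–B3, B3–B4, B4–B5

Every bag has size at most 2, so the width is 2 − 1 = 1 and tw(G) ≤ 1. Any graph with an edge has treewidth ≥ 1, and G has the edge 5–4. Therefore the treewidth is 1.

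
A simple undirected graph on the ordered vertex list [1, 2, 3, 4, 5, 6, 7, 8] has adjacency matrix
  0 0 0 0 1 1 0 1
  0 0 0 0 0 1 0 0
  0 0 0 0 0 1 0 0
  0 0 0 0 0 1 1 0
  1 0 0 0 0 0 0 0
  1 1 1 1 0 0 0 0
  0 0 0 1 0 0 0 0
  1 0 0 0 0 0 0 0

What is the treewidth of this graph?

A width-1 tree decomposition is:
Bags: B1 = {4, 6}  B2 = {1, 6}  B3 = {1, 8}  B4 = {1, 5}  B5 = {3, 6}  B6 = {2, 6}  B7 = {4, 7}
Tree: B1–B2, B2–B3, B3–B4, B2–B5, B2–B6, B1–B7
Every bag has size at most 2, so the width is 2 − 1 = 1 and tw(G) ≤ 1. Any graph with an edge has treewidth ≥ 1, and G has the edge 4–6. Combining the bounds, tw(G) = 1.

1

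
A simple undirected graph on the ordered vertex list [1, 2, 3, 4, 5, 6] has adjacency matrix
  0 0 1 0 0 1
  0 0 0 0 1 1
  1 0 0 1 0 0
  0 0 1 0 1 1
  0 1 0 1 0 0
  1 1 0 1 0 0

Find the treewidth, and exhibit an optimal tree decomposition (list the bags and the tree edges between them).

Every bag has size at most 3, so the width is 3 − 1 = 2 and tw(G) ≤ 2. Since 2–5–4–6–2 is a cycle in G, G is not acyclic. Forests are exactly the graphs of treewidth ≤ 1, so tw(G) ≥ 2. Hence tw(G) = 2 exactly.

Treewidth 2.
Bags: B1 = {2, 5, 6}  B2 = {4, 5, 6}  B3 = {1, 4, 6}  B4 = {1, 3, 4}
Tree: B1–B2, B2–B3, B3–B4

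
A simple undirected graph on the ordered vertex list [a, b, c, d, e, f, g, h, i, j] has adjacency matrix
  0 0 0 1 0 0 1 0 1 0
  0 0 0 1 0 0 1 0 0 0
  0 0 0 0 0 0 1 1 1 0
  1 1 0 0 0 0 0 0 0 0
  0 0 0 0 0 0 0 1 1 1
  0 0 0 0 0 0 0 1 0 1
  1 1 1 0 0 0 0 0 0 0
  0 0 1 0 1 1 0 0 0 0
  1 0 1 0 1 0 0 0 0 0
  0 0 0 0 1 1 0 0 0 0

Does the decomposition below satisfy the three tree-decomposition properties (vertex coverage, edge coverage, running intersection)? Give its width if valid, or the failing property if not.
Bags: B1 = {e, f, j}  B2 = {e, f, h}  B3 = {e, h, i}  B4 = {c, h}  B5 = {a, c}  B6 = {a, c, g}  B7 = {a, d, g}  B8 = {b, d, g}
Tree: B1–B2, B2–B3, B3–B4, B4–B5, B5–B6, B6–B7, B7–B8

No — edge (i,c) lies in no bag.

A tree decomposition must satisfy three properties: every vertex lies in some bag; for every edge, both endpoints lie together in some bag; and for every vertex, the bags containing it form a connected subtree. Here edge (i,c) lies in no bag, so the decomposition is invalid.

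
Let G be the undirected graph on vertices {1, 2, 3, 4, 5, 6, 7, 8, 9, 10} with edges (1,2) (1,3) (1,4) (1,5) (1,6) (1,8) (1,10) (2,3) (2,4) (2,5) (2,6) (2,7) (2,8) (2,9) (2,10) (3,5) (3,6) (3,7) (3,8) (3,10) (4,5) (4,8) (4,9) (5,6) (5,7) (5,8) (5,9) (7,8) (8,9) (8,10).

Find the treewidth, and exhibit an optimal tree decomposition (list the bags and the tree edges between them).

Every bag has size at most 5, so the width is 5 − 1 = 4 and tw(G) ≤ 4. For the lower bound, the 5 vertices {1, 2, 3, 8, 10} are pairwise adjacent, and any tree decomposition puts a clique entirely inside one bag — forcing width ≥ 4. Therefore the treewidth is 4.

Treewidth 4.
One optimal decomposition is:
Bags: B1 = {1, 2, 3, 5, 8}  B2 = {2, 3, 5, 7, 8}  B3 = {1, 2, 4, 5, 8}  B4 = {2, 4, 5, 8, 9}  B5 = {1, 2, 3, 5, 6}  B6 = {1, 2, 3, 8, 10}
Tree: B1–B2, B1–B3, B3–B4, B1–B5, B1–B6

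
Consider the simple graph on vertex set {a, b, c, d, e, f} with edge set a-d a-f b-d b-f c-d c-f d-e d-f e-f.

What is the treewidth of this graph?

2

A width-2 tree decomposition is:
Bags: B1 = {d, e, f}  B2 = {b, d, f}  B3 = {c, d, f}  B4 = {a, d, f}
Tree: B1–B2, B2–B3, B2–B4
Every bag has size at most 3, so the width is 3 − 1 = 2 and tw(G) ≤ 2. On the other hand G contains the 3-clique {d, e, f}. A clique must lie in a single bag of any decomposition, so no decomposition can have width below 2. The upper and lower bounds meet at 2, so that is the treewidth.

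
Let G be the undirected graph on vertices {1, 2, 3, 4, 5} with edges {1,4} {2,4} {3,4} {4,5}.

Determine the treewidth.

A width-1 tree decomposition is:
Bags: B1 = {3, 4}  B2 = {4, 5}  B3 = {1, 4}  B4 = {2, 4}
Tree: B1–B2, B2–B3, B2–B4
Each bag holds 2 vertices, so the decomposition has width 1, which upper-bounds the treewidth. Any graph with an edge has treewidth ≥ 1, and G has the edge 4–3. The upper and lower bounds meet at 1, so that is the treewidth.

1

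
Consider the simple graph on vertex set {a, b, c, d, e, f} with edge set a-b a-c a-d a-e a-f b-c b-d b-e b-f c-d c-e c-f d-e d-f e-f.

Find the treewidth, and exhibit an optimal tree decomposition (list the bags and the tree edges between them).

A single bag containing all 6 vertices is trivially a valid decomposition of width 5. For the lower bound, the 6 vertices {a, b, c, d, e, f} are pairwise adjacent, and any tree decomposition puts a clique entirely inside one bag — forcing width ≥ 5. The upper and lower bounds meet at 5, so that is the treewidth.

Treewidth 5.
One such decomposition:
Bags: B1 = {a, b, c, d, e, f}
Tree: (single bag)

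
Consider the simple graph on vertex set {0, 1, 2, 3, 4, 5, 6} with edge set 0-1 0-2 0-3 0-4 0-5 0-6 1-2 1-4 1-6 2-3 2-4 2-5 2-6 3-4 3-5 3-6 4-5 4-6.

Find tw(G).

A width-4 tree decomposition is:
Bags: B1 = {0, 2, 3, 4, 6}  B2 = {0, 2, 3, 4, 5}  B3 = {0, 1, 2, 4, 6}
Tree: B1–B2, B1–B3
Each bag holds 5 vertices, so the decomposition has width 4, which upper-bounds the treewidth. For the lower bound, the 5 vertices {0, 1, 2, 4, 6} are pairwise adjacent, and any tree decomposition puts a clique entirely inside one bag — forcing width ≥ 4. Hence tw(G) = 4 exactly.

4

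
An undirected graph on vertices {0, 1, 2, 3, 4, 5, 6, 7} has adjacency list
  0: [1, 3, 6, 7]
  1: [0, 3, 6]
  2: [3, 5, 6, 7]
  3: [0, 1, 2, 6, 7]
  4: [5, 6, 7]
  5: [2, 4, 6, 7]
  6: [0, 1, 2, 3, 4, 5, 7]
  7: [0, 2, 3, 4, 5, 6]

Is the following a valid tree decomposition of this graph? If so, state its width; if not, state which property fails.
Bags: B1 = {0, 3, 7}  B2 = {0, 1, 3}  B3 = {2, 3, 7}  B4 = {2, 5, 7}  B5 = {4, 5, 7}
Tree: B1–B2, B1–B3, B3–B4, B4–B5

A tree decomposition must satisfy three properties: every vertex lies in some bag; for every edge, both endpoints lie together in some bag; and for every vertex, the bags containing it form a connected subtree. Here vertex 6 appears in no bag, so the decomposition is invalid.

No — vertex 6 appears in no bag.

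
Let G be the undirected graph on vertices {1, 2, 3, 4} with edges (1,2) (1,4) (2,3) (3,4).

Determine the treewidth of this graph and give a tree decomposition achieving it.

Treewidth 2.
Bags: B1 = {1, 3, 4}  B2 = {1, 2, 3}
Tree: B1–B2

The largest bag has 3 vertices, giving width 2; this decomposition certifies tw(G) ≤ 2. Since 1–4–3–2–1 is a cycle in G, G is not acyclic. Forests are exactly the graphs of treewidth ≤ 1, so tw(G) ≥ 2. The upper and lower bounds meet at 2, so that is the treewidth.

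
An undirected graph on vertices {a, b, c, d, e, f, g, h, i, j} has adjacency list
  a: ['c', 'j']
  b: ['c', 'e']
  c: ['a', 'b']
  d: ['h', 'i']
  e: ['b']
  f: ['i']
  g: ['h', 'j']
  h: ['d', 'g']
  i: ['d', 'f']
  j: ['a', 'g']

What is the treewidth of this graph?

A width-1 tree decomposition is:
Bags: B1 = {b, e}  B2 = {b, c}  B3 = {a, c}  B4 = {a, j}  B5 = {g, j}  B6 = {g, h}  B7 = {d, h}  B8 = {d, i}  B9 = {f, i}
Tree: B1–B2, B2–B3, B3–B4, B4–B5, B5–B6, B6–B7, B7–B8, B8–B9
Every bag has size at most 2, so the width is 2 − 1 = 1 and tw(G) ≤ 1. G has an edge, so its treewidth is at least 1. Combining the bounds, tw(G) = 1.

1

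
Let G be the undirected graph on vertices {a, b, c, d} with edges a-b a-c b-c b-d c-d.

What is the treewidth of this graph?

A width-2 tree decomposition is:
Bags: B1 = {b, c, d}  B2 = {a, b, c}
Tree: B1–B2
Each bag holds 3 vertices, so the decomposition has width 2, which upper-bounds the treewidth. For the lower bound, the 3 vertices {b, c, d} are pairwise adjacent, and any tree decomposition puts a clique entirely inside one bag — forcing width ≥ 2. Combining the bounds, tw(G) = 2.

2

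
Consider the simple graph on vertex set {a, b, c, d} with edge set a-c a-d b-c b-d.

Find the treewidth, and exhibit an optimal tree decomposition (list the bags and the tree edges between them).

Treewidth 2.
One such decomposition:
Bags: B1 = {a, c, d}  B2 = {b, c, d}
Tree: B1–B2

Every bag has size at most 3, so the width is 3 − 1 = 2 and tw(G) ≤ 2. Since c–a–d–b–c is a cycle in G, G is not acyclic. Forests are exactly the graphs of treewidth ≤ 1, so tw(G) ≥ 2. Combining the bounds, tw(G) = 2.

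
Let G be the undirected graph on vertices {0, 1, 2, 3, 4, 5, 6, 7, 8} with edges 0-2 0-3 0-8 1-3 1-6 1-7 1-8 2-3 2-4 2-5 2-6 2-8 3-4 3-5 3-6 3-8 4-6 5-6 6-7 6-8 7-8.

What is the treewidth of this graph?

3

A width-3 tree decomposition is:
Bags: B1 = {0, 2, 3, 8}  B2 = {2, 3, 6, 8}  B3 = {1, 3, 6, 8}  B4 = {1, 6, 7, 8}  B5 = {2, 3, 5, 6}  B6 = {2, 3, 4, 6}
Tree: B1–B2, B2–B3, B3–B4, B2–B5, B2–B6
Every bag has size at most 4, so the width is 4 − 1 = 3 and tw(G) ≤ 3. Conversely, {1, 3, 6, 8} is a clique of size 4, and the vertices of any clique must share a bag in every tree decomposition; so some bag has ≥ 4 vertices and tw(G) ≥ 3. The upper and lower bounds meet at 3, so that is the treewidth.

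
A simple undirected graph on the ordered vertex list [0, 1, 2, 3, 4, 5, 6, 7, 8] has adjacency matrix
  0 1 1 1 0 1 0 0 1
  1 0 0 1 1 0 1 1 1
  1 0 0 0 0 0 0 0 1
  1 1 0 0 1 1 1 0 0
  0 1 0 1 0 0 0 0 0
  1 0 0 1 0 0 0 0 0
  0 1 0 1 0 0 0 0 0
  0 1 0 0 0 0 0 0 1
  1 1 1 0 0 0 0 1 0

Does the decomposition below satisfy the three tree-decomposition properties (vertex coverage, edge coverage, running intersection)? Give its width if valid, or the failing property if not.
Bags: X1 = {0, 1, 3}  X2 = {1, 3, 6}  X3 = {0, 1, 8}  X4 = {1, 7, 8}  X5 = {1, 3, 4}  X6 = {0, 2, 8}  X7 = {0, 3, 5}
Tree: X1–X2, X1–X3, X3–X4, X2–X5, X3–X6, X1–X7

Every vertex of G appears in some bag (union = {0, 1, 2, 3, 4, 5, 6, 7, 8}); every edge is covered by a bag; and for each vertex v the set of bags containing v is connected in the bag tree. The decomposition is therefore valid. The largest bag has 3 vertices, so the width is 2.

Yes; width 2.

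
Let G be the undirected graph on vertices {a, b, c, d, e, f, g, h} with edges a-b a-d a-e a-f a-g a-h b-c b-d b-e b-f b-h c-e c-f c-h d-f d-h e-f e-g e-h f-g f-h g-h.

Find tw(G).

A width-4 tree decomposition is:
Bags: B1 = {a, b, e, f, h}  B2 = {b, c, e, f, h}  B3 = {a, b, d, f, h}  B4 = {a, e, f, g, h}
Tree: B1–B2, B1–B3, B1–B4
Each bag holds 5 vertices, so the decomposition has width 4, which upper-bounds the treewidth. Conversely, {a, e, f, g, h} is a clique of size 5, and the vertices of any clique must share a bag in every tree decomposition; so some bag has ≥ 5 vertices and tw(G) ≥ 4. Therefore the treewidth is 4.

4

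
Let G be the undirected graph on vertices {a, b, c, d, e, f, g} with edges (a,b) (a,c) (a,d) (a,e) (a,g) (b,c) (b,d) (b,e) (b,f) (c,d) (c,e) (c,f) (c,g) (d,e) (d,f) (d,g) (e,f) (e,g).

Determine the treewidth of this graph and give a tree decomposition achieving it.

The largest bag has 5 vertices, giving width 4; this decomposition certifies tw(G) ≤ 4. Conversely, {a, c, d, e, g} is a clique of size 5, and the vertices of any clique must share a bag in every tree decomposition; so some bag has ≥ 5 vertices and tw(G) ≥ 4. Hence tw(G) = 4 exactly.

Treewidth 4.
One optimal decomposition is:
Bags: B1 = {a, b, c, d, e}  B2 = {a, c, d, e, g}  B3 = {b, c, d, e, f}
Tree: B1–B2, B1–B3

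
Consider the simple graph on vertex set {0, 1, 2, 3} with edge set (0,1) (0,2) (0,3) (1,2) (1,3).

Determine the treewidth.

2

A width-2 tree decomposition is:
Bags: B1 = {0, 1, 3}  B2 = {0, 1, 2}
Tree: B1–B2
Every bag has size at most 3, so the width is 3 − 1 = 2 and tw(G) ≤ 2. On the other hand G contains the 3-clique {0, 1, 2}. A clique must lie in a single bag of any decomposition, so no decomposition can have width below 2. Hence tw(G) = 2 exactly.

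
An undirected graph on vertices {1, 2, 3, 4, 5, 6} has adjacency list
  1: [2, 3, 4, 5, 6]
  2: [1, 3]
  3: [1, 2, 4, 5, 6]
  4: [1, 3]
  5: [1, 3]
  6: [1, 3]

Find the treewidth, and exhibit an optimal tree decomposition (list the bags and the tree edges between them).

Treewidth 2.
One optimal decomposition is:
Bags: B1 = {1, 3, 4}  B2 = {1, 3, 5}  B3 = {1, 3, 6}  B4 = {1, 2, 3}
Tree: B1–B2, B2–B3, B3–B4

Each bag holds 3 vertices, so the decomposition has width 2, which upper-bounds the treewidth. Conversely, {1, 2, 3} is a clique of size 3, and the vertices of any clique must share a bag in every tree decomposition; so some bag has ≥ 3 vertices and tw(G) ≥ 2. Hence tw(G) = 2 exactly.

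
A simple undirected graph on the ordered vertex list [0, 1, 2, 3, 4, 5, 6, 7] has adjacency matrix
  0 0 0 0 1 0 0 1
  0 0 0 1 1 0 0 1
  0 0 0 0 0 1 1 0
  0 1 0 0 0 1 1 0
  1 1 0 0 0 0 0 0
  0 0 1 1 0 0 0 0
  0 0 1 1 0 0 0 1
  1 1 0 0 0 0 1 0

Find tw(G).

A width-2 tree decomposition is:
Bags: B1 = {0, 1, 4}  B2 = {0, 1, 7}  B3 = {1, 3, 7}  B4 = {3, 6, 7}  B5 = {3, 5, 6}  B6 = {2, 5, 6}
Tree: B1–B2, B2–B3, B3–B4, B4–B5, B5–B6
Every bag has size at most 3, so the width is 3 − 1 = 2 and tw(G) ≤ 2. Since 4–0–7–1–4 is a cycle in G, G is not acyclic. Forests are exactly the graphs of treewidth ≤ 1, so tw(G) ≥ 2. Combining the bounds, tw(G) = 2.

2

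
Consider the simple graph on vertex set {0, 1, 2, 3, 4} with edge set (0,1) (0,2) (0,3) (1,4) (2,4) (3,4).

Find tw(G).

A width-2 tree decomposition is:
Bags: B1 = {0, 2, 4}  B2 = {0, 3, 4}  B3 = {0, 1, 4}
Tree: B1–B2, B2–B3
The largest bag has 3 vertices, giving width 2; this decomposition certifies tw(G) ≤ 2. The edges 4–2–0–3–4 form a cycle, so G is not a tree and its treewidth is at least 2. The upper and lower bounds meet at 2, so that is the treewidth.

2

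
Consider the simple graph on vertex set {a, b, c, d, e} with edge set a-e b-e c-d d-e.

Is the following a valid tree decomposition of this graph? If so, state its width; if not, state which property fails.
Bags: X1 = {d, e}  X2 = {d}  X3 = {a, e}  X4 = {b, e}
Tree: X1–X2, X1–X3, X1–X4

No — vertex c appears in no bag.

A tree decomposition must satisfy three properties: every vertex lies in some bag; for every edge, both endpoints lie together in some bag; and for every vertex, the bags containing it form a connected subtree. Here vertex c appears in no bag, so the decomposition is invalid.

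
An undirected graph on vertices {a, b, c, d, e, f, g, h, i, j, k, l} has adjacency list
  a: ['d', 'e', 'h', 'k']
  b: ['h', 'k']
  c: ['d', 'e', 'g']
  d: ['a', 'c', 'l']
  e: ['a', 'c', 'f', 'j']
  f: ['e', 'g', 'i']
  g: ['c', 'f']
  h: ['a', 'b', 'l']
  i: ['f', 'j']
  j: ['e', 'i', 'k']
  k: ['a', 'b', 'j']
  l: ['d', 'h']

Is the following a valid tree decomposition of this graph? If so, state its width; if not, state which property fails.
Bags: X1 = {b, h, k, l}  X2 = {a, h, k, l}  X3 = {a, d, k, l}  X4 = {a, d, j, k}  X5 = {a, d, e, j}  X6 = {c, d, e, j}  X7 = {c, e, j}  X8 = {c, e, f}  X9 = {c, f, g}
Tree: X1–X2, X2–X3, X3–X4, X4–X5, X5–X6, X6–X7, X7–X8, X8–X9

A tree decomposition must satisfy three properties: every vertex lies in some bag; for every edge, both endpoints lie together in some bag; and for every vertex, the bags containing it form a connected subtree. Here vertex i appears in no bag, so the decomposition is invalid.

No — vertex i appears in no bag.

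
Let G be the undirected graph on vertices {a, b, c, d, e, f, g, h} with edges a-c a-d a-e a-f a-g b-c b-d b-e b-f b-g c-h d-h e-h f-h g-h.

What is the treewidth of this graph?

A width-3 tree decomposition is:
Bags: B1 = {a, b, g, h}  B2 = {a, b, e, h}  B3 = {a, b, f, h}  B4 = {a, b, c, h}  B5 = {a, b, d, h}
Tree: B1–B2, B2–B3, B3–B4, B4–B5
The largest bag has 4 vertices, giving width 3; this decomposition certifies tw(G) ≤ 3. For the lower bound: the 4 vertex sets {g,h}, {b,e}, {a}, {f} are disjoint, each induces a connected subgraph, and every pair is joined by at least one edge of G. Contracting each set to a single vertex therefore yields K_{4} as a minor, and since treewidth is minor-monotone, tw(G) ≥ tw(K_{4}) = 3. The upper and lower bounds meet at 3, so that is the treewidth.

3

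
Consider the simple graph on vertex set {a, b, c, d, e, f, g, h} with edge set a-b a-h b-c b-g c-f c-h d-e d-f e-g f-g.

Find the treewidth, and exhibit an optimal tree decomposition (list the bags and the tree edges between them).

The largest bag has 3 vertices, giving width 2; this decomposition certifies tw(G) ≤ 2. Since e–d–f–g–e is a cycle in G, G is not acyclic. Forests are exactly the graphs of treewidth ≤ 1, so tw(G) ≥ 2. Therefore the treewidth is 2.

Treewidth 2.
One such decomposition:
Bags: B1 = {d, e, g}  B2 = {d, f, g}  B3 = {b, f, g}  B4 = {b, c, f}  B5 = {a, b, c}  B6 = {a, c, h}
Tree: B1–B2, B2–B3, B3–B4, B4–B5, B5–B6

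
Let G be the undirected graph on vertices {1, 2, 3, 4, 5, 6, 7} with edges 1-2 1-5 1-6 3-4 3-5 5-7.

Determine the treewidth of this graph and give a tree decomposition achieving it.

The largest bag has 2 vertices, giving width 1; this decomposition certifies tw(G) ≤ 1. G has an edge, so its treewidth is at least 1. The upper and lower bounds meet at 1, so that is the treewidth.

Treewidth 1.
One optimal decomposition is:
Bags: B1 = {1, 5}  B2 = {5, 7}  B3 = {3, 5}  B4 = {3, 4}  B5 = {1, 6}  B6 = {1, 2}
Tree: B1–B2, B2–B3, B3–B4, B1–B5, B1–B6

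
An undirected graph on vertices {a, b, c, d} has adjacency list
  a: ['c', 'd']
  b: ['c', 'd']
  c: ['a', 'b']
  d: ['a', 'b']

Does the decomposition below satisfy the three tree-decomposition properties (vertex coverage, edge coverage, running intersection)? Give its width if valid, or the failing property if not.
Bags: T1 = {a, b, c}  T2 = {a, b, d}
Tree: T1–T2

Checking the three conditions: (i) the bags cover all of {a, b, c, d}; (ii) for each edge, some bag contains both endpoints; (iii) the bags containing any fixed vertex form a subtree. All hold, so the decomposition is valid with width 3 − 1 = 2.

Yes; width 2.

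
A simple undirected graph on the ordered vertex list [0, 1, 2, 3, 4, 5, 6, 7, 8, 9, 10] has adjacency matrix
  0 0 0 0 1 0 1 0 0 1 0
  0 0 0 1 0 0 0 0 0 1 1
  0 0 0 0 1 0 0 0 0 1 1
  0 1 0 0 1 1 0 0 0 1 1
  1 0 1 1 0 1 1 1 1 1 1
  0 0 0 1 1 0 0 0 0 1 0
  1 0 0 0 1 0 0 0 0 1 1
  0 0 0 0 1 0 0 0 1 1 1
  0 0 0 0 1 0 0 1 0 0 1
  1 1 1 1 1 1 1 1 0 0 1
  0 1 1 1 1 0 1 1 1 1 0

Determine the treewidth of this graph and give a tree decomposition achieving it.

Every bag has size at most 4, so the width is 4 − 1 = 3 and tw(G) ≤ 3. Conversely, {1, 3, 9, 10} is a clique of size 4, and the vertices of any clique must share a bag in every tree decomposition; so some bag has ≥ 4 vertices and tw(G) ≥ 3. Hence tw(G) = 3 exactly.

Treewidth 3.
One optimal decomposition is:
Bags: B1 = {3, 4, 9, 10}  B2 = {3, 4, 5, 9}  B3 = {1, 3, 9, 10}  B4 = {4, 7, 9, 10}  B5 = {4, 7, 8, 10}  B6 = {2, 4, 9, 10}  B7 = {4, 6, 9, 10}  B8 = {0, 4, 6, 9}
Tree: B1–B2, B1–B3, B1–B4, B4–B5, B1–B6, B6–B7, B7–B8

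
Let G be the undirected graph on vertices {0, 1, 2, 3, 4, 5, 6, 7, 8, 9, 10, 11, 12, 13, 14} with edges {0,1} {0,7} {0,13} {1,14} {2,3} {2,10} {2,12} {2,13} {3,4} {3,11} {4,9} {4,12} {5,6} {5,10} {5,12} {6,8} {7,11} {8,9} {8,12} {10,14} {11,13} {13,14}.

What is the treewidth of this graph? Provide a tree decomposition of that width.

The largest bag has 4 vertices, giving width 3; this decomposition certifies tw(G) ≤ 3. For the lower bound: the 4 vertex sets {6,8,9}, {5}, {12}, {2,3,4,10} are disjoint, each induces a connected subgraph, and every pair is joined by at least one edge of G. Contracting each set to a single vertex therefore yields K_{4} as a minor, and since treewidth is minor-monotone, tw(G) ≥ tw(K_{4}) = 3. Combining the bounds, tw(G) = 3.

Treewidth 3.
One such decomposition:
Bags: B1 = {5, 6, 8, 9}  B2 = {5, 8, 9, 12}  B3 = {4, 5, 9, 12}  B4 = {4, 5, 10, 12}  B5 = {2, 4, 10, 12}  B6 = {2, 3, 4, 10}  B7 = {2, 3, 10, 14}  B8 = {2, 3, 13, 14}  B9 = {3, 11, 13, 14}  B10 = {1, 11, 13, 14}  B11 = {0, 1, 11, 13}  B12 = {0, 1, 7, 11}
Tree: B1–B2, B2–B3, B3–B4, B4–B5, B5–B6, B6–B7, B7–B8, B8–B9, B9–B10, B10–B11, B11–B12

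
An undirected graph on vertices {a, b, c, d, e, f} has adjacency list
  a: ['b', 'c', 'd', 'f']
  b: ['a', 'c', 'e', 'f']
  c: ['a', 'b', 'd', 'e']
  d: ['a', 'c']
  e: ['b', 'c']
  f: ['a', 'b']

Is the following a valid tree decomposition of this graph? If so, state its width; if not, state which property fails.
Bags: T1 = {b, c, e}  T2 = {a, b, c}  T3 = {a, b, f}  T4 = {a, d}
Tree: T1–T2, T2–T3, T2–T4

No — edge (c,d) lies in no bag.

A tree decomposition must satisfy three properties: every vertex lies in some bag; for every edge, both endpoints lie together in some bag; and for every vertex, the bags containing it form a connected subtree. Here edge (c,d) lies in no bag, so the decomposition is invalid.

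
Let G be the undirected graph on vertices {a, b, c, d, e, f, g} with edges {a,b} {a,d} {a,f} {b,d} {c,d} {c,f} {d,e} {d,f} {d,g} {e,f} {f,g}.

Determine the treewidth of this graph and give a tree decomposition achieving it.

The largest bag has 3 vertices, giving width 2; this decomposition certifies tw(G) ≤ 2. On the other hand G contains the 3-clique {d, f, g}. A clique must lie in a single bag of any decomposition, so no decomposition can have width below 2. Combining the bounds, tw(G) = 2.

Treewidth 2.
One such decomposition:
Bags: B1 = {c, d, f}  B2 = {a, d, f}  B3 = {d, f, g}  B4 = {d, e, f}  B5 = {a, b, d}
Tree: B1–B2, B2–B3, B1–B4, B2–B5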